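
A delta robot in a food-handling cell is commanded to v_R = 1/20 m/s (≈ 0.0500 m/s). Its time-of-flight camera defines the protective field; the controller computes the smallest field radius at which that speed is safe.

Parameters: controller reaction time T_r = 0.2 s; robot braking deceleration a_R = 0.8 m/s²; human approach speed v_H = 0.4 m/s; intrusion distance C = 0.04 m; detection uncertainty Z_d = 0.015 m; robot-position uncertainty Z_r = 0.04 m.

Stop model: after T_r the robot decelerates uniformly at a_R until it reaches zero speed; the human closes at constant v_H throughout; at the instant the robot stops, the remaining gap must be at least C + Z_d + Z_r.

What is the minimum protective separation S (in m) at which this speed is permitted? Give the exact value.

S_min = 677/3200 m = 0.2116 m

braking lasts T_s = (1/20)/(4/5) = 0.0625 s
robot covers v_R·T_r = 0.0500·0.2000 = 0.0100 m before braking
robot under decel: 0.0500²/(2·0.8000) = 0.0016 m
human over T_r+T_s: 0.4000·(0.2000+0.0625) = 0.1050 m
residual clearance needed = 0.0400+0.0150+0.0400 = 0.0950 m
S_min ≈ 0.0100+0.0016+0.1050+0.0950  ⇒  S_min = 677/3200 m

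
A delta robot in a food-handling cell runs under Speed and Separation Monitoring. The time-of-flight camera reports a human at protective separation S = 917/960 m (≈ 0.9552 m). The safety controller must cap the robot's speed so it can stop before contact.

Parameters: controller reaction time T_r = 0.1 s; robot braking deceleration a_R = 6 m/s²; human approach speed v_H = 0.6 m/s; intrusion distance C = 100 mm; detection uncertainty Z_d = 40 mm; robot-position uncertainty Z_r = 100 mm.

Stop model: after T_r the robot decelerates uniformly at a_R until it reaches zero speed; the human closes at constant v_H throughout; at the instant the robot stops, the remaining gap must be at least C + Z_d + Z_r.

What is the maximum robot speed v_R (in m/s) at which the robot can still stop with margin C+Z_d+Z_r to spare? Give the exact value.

quadratic (1/12)·v² + (1/5)·v + (-629/960) = 0
  disc = (1/5)² − 4·(1/12)·(-629/960) = 3721/14400 ; √disc = 61/120
  v_R = (−(1/5) + 61/120) / (2·(1/12)) = 37/20 m/s
check:
T_s = v_R/a_R = (37/20)/6 = 0.3083 s
robot in T_r: 1.8500·0.1000 = 0.1850 m
robot under decel: 1.8500²/(2·6.0000) = 0.2852 m
person approaches 0.6000·(0.1000+0.3083) = 0.2450 m
C+Z_d+Z_r = 0.1000+0.0400+0.1000 = 0.2400 m
sum ≈ 0.1850+0.2852+0.2450+0.2400 ≈ 0.9552 m = S ✓

v_R_max = 37/20 m/s = 1.8500 m/s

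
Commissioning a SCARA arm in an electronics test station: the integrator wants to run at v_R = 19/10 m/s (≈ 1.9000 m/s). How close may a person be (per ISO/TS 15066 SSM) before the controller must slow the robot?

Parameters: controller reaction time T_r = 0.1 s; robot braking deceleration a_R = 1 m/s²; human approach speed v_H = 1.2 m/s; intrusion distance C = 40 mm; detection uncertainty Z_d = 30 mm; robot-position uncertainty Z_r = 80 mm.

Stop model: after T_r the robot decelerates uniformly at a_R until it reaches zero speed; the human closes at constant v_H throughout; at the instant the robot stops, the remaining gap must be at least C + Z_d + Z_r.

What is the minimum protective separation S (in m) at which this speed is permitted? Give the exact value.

S_min = 909/200 m = 4.5450 m

braking lasts T_s = (19/10)/1 = 1.9000 s
robot in T_r: 1.9000·0.1000 = 0.1900 m
robot covers 1.9000·1.9000 − ½·1.0000·1.9000² = 1.8050 m while stopping
human closes 1.2000·2.0000 = 2.4000 m
margins: 0.0400+0.0300+0.0800 = 0.1500 m
S_min ≈ 0.1900+1.8050+2.4000+0.1500  ⇒  S_min = 909/200 m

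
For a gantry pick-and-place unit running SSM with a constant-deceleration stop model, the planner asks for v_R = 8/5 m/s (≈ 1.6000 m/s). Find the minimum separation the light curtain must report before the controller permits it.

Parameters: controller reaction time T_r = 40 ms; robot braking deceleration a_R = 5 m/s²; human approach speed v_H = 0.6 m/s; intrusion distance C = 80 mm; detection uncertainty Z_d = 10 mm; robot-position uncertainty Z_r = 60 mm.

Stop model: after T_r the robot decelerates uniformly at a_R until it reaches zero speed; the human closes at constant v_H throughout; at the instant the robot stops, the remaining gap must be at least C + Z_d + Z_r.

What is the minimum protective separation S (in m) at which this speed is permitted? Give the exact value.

braking lasts T_s = (8/5)/5 = 0.3200 s
robot covers v_R·T_r = 1.6000·0.0400 = 0.0640 m before braking
braking distance = 1.6000²/(2·5.0000) = 0.2560 m
person approaches 0.6000·(0.0400+0.3200) = 0.2160 m
residual clearance needed = 0.0800+0.0100+0.0600 = 0.1500 m
S_min ≈ 0.0640+0.2560+0.2160+0.1500  ⇒  S_min = 343/500 m

S_min = 343/500 m = 0.6860 m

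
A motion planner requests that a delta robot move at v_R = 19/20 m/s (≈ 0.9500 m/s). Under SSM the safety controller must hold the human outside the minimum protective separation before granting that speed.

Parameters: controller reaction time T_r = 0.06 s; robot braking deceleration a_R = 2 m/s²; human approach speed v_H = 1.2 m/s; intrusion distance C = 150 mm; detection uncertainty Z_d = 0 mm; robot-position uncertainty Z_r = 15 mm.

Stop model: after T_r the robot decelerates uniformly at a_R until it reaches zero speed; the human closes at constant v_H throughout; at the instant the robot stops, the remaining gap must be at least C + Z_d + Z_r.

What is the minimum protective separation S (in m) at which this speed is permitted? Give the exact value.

braking lasts T_s = (19/20)/2 = 0.4750 s
robot in T_r: 0.9500·0.0600 = 0.0570 m
robot covers 0.9500·0.4750 − ½·2.0000·0.4750² = 0.2256 m while stopping
human closes 1.2000·0.5350 = 0.6420 m
margins: 0.1500+0.0000+0.0150 = 0.1650 m
S_min ≈ 0.0570+0.2256+0.6420+0.1650  ⇒  S_min = 8717/8000 m

S_min = 8717/8000 m = 1.0896 m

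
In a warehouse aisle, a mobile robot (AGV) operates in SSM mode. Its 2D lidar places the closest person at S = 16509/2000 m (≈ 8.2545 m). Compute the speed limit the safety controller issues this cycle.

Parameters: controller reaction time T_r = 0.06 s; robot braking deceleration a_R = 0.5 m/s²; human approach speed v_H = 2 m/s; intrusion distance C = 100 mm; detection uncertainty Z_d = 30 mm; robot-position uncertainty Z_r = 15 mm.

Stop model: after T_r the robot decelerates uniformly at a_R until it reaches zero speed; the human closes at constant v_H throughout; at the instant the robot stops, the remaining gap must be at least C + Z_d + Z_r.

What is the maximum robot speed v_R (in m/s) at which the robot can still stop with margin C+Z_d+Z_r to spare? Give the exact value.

v_R_max = 29/20 m/s = 1.4500 m/s

quadratic (1)·v² + (203/50)·v + (-15979/2000) = 0
  disc = (203/50)² − 4·(1)·(-15979/2000) = 30276/625 ; √disc = 174/25
  v_R = (−(203/50) + 174/25) / (2·(1)) = 29/20 m/s
check:
T_s = v_R/a_R = (29/20)/(1/2) = 2.9000 s
robot covers v_R·T_r = 1.4500·0.0600 = 0.0870 m before braking
robot under decel: 1.4500²/(2·0.5000) = 2.1025 m
human closes 2.0000·2.9600 = 5.9200 m
margins: 0.1000+0.0300+0.0150 = 0.1450 m
sum ≈ 0.0870+2.1025+5.9200+0.1450 ≈ 8.2545 m = S ✓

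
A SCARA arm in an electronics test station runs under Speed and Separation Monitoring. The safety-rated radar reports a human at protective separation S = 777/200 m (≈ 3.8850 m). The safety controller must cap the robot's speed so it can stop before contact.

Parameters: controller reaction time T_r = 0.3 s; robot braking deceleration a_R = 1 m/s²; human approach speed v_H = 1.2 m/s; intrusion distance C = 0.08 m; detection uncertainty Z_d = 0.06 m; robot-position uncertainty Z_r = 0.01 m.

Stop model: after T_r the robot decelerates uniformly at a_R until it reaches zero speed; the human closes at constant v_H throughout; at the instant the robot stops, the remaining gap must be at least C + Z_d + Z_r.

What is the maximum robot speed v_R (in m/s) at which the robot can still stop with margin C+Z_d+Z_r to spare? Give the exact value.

at the boundary: (1/2)·v² + (3/2)·v + (-27/8) = 0
  disc = (3/2)² − 4·(1/2)·(-27/8) = 9 ; √disc = 3
  v_R = (−(3/2) + 3) / (2·(1/2)) = 3/2 m/s
check:
braking lasts T_s = (3/2)/1 = 1.5000 s
robot covers v_R·T_r = 1.5000·0.3000 = 0.4500 m before braking
robot under decel: 1.5000²/(2·1.0000) = 1.1250 m
person approaches 1.2000·(0.3000+1.5000) = 2.1600 m
residual clearance needed = 0.0800+0.0600+0.0100 = 0.1500 m
sum ≈ 0.4500+1.1250+2.1600+0.1500 ≈ 3.8850 m = S ✓

v_R_max = 3/2 m/s = 1.5000 m/s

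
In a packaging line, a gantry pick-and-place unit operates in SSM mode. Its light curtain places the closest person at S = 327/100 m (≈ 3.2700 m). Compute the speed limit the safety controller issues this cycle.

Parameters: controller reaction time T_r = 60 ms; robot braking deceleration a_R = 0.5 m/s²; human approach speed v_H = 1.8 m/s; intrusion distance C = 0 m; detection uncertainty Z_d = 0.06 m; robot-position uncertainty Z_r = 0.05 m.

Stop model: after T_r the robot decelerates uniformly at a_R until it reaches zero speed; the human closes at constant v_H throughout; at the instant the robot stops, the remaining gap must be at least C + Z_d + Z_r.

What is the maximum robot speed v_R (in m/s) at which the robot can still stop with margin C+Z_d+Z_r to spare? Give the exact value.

quadratic (1)·v² + (183/50)·v + (-763/250) = 0
  disc = (183/50)² − 4·(1)·(-763/250) = 64009/2500 ; √disc = 253/50
  v_R = (−(183/50) + 253/50) / (2·(1)) = 7/10 m/s
check:
stop time T_s = (7/10)/(1/2) = 1.4000 s
robot in T_r: 0.7000·0.0600 = 0.0420 m
braking distance = 0.7000²/(2·0.5000) = 0.4900 m
human over T_r+T_s: 1.8000·(0.0600+1.4000) = 2.6280 m
C+Z_d+Z_r = 0.0000+0.0600+0.0500 = 0.1100 m
sum ≈ 0.0420+0.4900+2.6280+0.1100 ≈ 3.2700 m = S ✓

v_R_max = 7/10 m/s = 0.7000 m/s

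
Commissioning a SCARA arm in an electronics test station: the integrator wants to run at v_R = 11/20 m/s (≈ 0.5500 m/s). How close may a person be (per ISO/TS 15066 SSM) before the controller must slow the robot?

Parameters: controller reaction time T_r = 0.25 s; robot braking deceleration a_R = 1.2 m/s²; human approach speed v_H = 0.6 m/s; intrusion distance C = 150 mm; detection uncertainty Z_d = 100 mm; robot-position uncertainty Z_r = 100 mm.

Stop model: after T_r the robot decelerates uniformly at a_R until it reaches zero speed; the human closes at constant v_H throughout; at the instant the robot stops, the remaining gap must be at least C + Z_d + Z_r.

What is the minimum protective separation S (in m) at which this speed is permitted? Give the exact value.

stop time T_s = (11/20)/(6/5) = 0.4583 s
robot covers v_R·T_r = 0.5500·0.2500 = 0.1375 m before braking
braking distance = 0.5500²/(2·1.2000) = 0.1260 m
human closes 0.6000·0.7083 = 0.4250 m
C+Z_d+Z_r = 0.1500+0.1000+0.1000 = 0.3500 m
S_min ≈ 0.1375+0.1260+0.4250+0.3500  ⇒  S_min = 997/960 m

S_min = 997/960 m = 1.0385 m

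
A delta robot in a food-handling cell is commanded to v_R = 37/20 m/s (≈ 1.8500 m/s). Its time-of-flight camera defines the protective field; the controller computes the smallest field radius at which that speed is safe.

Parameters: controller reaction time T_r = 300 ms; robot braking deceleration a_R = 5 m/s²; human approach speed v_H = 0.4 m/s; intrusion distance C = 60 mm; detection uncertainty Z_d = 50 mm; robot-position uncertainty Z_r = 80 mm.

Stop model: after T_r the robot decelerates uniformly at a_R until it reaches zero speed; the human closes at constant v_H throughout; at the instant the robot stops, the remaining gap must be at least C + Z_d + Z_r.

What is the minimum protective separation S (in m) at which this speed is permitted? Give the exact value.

S_min = 5421/4000 m = 1.3553 m

braking lasts T_s = (37/20)/5 = 0.3700 s
robot in T_r: 1.8500·0.3000 = 0.5550 m
robot covers 1.8500·0.3700 − ½·5.0000·0.3700² = 0.3422 m while stopping
human closes 0.4000·0.6700 = 0.2680 m
C+Z_d+Z_r = 0.0600+0.0500+0.0800 = 0.1900 m
S_min ≈ 0.5550+0.3422+0.2680+0.1900  ⇒  S_min = 5421/4000 m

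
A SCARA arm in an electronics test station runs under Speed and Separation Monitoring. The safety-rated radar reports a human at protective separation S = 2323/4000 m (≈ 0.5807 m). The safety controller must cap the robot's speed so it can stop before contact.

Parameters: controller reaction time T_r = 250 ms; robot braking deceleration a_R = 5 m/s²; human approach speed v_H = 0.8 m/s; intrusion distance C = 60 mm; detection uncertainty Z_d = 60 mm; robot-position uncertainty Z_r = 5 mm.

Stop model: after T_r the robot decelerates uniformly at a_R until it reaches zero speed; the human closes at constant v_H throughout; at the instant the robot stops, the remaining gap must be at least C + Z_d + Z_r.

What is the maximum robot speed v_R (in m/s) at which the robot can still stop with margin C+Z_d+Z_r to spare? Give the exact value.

v_R_max = 11/20 m/s = 0.5500 m/s

collect terms ⇒ (1/10)·v_R² + (41/100)·v_R + (-1023/4000) = 0
  disc = (41/100)² − 4·(1/10)·(-1023/4000) = 169/625 ; √disc = 13/25
  v_R = (−(41/100) + 13/25) / (2·(1/10)) = 11/20 m/s
check:
braking lasts T_s = (11/20)/5 = 0.1100 s
robot in T_r: 0.5500·0.2500 = 0.1375 m
robot covers 0.5500·0.1100 − ½·5.0000·0.1100² = 0.0302 m while stopping
human over T_r+T_s: 0.8000·(0.2500+0.1100) = 0.2880 m
C+Z_d+Z_r = 0.0600+0.0600+0.0050 = 0.1250 m
sum ≈ 0.1375+0.0302+0.2880+0.1250 ≈ 0.5807 m = S ✓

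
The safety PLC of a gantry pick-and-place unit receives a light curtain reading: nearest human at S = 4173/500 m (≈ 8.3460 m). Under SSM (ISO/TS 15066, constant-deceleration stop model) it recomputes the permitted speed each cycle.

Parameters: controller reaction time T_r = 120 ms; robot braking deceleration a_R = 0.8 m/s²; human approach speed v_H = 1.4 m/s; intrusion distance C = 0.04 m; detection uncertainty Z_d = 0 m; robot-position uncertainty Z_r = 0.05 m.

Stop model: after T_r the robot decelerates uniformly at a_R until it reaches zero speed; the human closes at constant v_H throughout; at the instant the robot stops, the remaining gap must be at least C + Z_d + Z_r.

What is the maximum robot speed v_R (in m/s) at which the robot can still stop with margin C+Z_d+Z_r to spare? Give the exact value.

v_R_max = 12/5 m/s = 2.4000 m/s

collect terms ⇒ (5/8)·v_R² + (187/100)·v_R + (-1011/125) = 0
  disc = (187/100)² − 4·(5/8)·(-1011/125) = 237169/10000 ; √disc = 487/100
  v_R = (−(187/100) + 487/100) / (2·(5/8)) = 12/5 m/s
check:
T_s = v_R/a_R = (12/5)/(4/5) = 3.0000 s
reaction-phase robot travel = 2.4000·0.1200 = 0.2880 m
robot under decel: 2.4000²/(2·0.8000) = 3.6000 m
human over T_r+T_s: 1.4000·(0.1200+3.0000) = 4.3680 m
C+Z_d+Z_r = 0.0400+0.0000+0.0500 = 0.0900 m
sum ≈ 0.2880+3.6000+4.3680+0.0900 ≈ 8.3460 m = S ✓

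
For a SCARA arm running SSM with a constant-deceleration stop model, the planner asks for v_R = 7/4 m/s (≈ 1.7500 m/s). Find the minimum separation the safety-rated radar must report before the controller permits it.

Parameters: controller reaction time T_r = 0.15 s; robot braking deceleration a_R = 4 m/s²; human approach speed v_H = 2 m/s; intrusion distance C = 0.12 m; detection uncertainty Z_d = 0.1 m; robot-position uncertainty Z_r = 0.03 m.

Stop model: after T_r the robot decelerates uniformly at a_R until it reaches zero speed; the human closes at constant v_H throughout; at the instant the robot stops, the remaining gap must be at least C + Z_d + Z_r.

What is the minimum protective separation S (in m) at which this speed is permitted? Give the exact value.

stop time T_s = (7/4)/4 = 0.4375 s
reaction-phase robot travel = 1.7500·0.1500 = 0.2625 m
robot under decel: 1.7500²/(2·4.0000) = 0.3828 m
human closes 2.0000·0.5875 = 1.1750 m
residual clearance needed = 0.1200+0.1000+0.0300 = 0.2500 m
S_min ≈ 0.2625+0.3828+1.1750+0.2500  ⇒  S_min = 265/128 m

S_min = 265/128 m = 2.0703 m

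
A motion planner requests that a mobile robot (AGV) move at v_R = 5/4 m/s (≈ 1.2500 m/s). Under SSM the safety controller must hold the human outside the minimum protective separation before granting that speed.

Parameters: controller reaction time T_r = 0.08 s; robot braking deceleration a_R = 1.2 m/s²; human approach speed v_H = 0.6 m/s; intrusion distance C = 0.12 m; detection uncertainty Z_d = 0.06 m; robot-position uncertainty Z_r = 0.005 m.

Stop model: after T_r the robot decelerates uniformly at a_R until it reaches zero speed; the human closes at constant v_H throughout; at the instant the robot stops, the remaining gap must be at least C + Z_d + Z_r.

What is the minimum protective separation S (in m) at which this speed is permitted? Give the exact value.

braking lasts T_s = (5/4)/(6/5) = 1.0417 s
robot in T_r: 1.2500·0.0800 = 0.1000 m
braking distance = 1.2500²/(2·1.2000) = 0.6510 m
human closes 0.6000·1.1217 = 0.6730 m
margins: 0.1200+0.0600+0.0050 = 0.1850 m
S_min ≈ 0.1000+0.6510+0.6730+0.1850  ⇒  S_min = 38617/24000 m

S_min = 38617/24000 m = 1.6090 m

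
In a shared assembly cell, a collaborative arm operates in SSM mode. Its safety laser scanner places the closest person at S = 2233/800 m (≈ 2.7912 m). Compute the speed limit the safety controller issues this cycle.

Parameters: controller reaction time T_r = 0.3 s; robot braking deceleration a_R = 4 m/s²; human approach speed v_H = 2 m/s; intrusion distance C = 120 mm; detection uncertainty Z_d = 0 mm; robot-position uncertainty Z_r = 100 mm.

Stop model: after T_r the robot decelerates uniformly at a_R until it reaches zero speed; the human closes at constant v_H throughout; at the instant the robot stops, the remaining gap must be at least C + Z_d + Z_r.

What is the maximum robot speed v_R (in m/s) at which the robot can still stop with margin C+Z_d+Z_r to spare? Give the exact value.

quadratic (1/8)·v² + (4/5)·v + (-1577/800) = 0
  disc = (4/5)² − 4·(1/8)·(-1577/800) = 2601/1600 ; √disc = 51/40
  v_R = (−(4/5) + 51/40) / (2·(1/8)) = 19/10 m/s
check:
braking lasts T_s = (19/10)/4 = 0.4750 s
reaction-phase robot travel = 1.9000·0.3000 = 0.5700 m
robot under decel: 1.9000²/(2·4.0000) = 0.4512 m
human closes 2.0000·0.7750 = 1.5500 m
residual clearance needed = 0.1200+0.0000+0.1000 = 0.2200 m
sum ≈ 0.5700+0.4512+1.5500+0.2200 ≈ 2.7912 m = S ✓

v_R_max = 19/10 m/s = 1.9000 m/s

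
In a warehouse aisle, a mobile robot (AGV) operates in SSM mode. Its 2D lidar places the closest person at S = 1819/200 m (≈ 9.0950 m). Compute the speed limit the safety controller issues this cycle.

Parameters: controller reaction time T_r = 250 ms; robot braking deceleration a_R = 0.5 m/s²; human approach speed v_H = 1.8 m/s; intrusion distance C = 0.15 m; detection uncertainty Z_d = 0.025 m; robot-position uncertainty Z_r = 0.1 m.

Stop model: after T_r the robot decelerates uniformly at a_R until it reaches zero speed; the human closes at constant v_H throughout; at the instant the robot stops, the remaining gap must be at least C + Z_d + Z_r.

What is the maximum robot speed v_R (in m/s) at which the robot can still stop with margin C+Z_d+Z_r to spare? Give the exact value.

v_R_max = 31/20 m/s = 1.5500 m/s

collect terms ⇒ (1)·v_R² + (77/20)·v_R + (-837/100) = 0
  disc = (77/20)² − 4·(1)·(-837/100) = 19321/400 ; √disc = 139/20
  v_R = (−(77/20) + 139/20) / (2·(1)) = 31/20 m/s
check:
stop time T_s = (31/20)/(1/2) = 3.1000 s
reaction-phase robot travel = 1.5500·0.2500 = 0.3875 m
robot under decel: 1.5500²/(2·0.5000) = 2.4025 m
human closes 1.8000·3.3500 = 6.0300 m
margins: 0.1500+0.0250+0.1000 = 0.2750 m
sum ≈ 0.3875+2.4025+6.0300+0.2750 ≈ 9.0950 m = S ✓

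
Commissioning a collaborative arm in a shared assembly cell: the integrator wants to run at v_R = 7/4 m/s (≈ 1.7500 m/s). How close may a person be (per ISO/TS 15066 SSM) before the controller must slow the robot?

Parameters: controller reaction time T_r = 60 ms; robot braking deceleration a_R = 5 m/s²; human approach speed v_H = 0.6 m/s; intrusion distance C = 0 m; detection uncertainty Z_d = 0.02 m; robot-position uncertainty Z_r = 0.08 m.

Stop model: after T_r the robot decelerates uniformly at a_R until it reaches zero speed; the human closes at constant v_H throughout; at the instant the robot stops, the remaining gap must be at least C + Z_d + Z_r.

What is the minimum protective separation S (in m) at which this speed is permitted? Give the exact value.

stop time T_s = (7/4)/5 = 0.3500 s
robot in T_r: 1.7500·0.0600 = 0.1050 m
robot covers 1.7500·0.3500 − ½·5.0000·0.3500² = 0.3063 m while stopping
person approaches 0.6000·(0.0600+0.3500) = 0.2460 m
residual clearance needed = 0.0000+0.0200+0.0800 = 0.1000 m
S_min ≈ 0.1050+0.3063+0.2460+0.1000  ⇒  S_min = 3029/4000 m

S_min = 3029/4000 m = 0.7572 m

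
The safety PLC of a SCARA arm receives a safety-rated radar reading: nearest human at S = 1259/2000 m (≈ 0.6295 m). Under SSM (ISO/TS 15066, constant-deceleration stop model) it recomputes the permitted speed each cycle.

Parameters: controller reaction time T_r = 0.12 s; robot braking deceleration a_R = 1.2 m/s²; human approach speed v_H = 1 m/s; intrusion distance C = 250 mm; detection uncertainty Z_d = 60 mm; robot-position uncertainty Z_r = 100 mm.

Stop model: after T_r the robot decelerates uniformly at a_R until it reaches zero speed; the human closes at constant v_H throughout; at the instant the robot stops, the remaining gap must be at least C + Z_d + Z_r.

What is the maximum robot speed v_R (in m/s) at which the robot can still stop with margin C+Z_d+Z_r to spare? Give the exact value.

v_R_max = 1/10 m/s = 0.1000 m/s

collect terms ⇒ (5/12)·v_R² + (143/150)·v_R + (-199/2000) = 0
  disc = (143/150)² − 4·(5/12)·(-199/2000) = 96721/90000 ; √disc = 311/300
  v_R = (−(143/150) + 311/300) / (2·(5/12)) = 1/10 m/s
check:
braking lasts T_s = (1/10)/(6/5) = 0.0833 s
reaction-phase robot travel = 0.1000·0.1200 = 0.0120 m
robot covers 0.1000·0.0833 − ½·1.2000·0.0833² = 0.0042 m while stopping
person approaches 1.0000·(0.1200+0.0833) = 0.2033 m
C+Z_d+Z_r = 0.2500+0.0600+0.1000 = 0.4100 m
sum ≈ 0.0120+0.0042+0.2033+0.4100 ≈ 0.6295 m = S ✓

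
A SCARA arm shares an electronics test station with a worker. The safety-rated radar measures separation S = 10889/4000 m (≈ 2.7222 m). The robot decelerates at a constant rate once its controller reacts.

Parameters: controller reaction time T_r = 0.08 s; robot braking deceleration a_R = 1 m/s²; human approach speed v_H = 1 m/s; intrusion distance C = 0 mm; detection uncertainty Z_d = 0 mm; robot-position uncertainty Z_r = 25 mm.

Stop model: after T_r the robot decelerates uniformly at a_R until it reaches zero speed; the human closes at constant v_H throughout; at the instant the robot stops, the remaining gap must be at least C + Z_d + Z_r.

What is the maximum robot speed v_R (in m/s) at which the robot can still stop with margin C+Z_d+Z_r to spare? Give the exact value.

v_R_max = 29/20 m/s = 1.4500 m/s

collect terms ⇒ (1/2)·v_R² + (27/25)·v_R + (-10469/4000) = 0
  disc = (27/25)² − 4·(1/2)·(-10469/4000) = 64009/10000 ; √disc = 253/100
  v_R = (−(27/25) + 253/100) / (2·(1/2)) = 29/20 m/s
check:
braking lasts T_s = (29/20)/1 = 1.4500 s
robot covers v_R·T_r = 1.4500·0.0800 = 0.1160 m before braking
braking distance = 1.4500²/(2·1.0000) = 1.0513 m
person approaches 1.0000·(0.0800+1.4500) = 1.5300 m
margins: 0.0000+0.0000+0.0250 = 0.0250 m
sum ≈ 0.1160+1.0513+1.5300+0.0250 ≈ 2.7222 m = S ✓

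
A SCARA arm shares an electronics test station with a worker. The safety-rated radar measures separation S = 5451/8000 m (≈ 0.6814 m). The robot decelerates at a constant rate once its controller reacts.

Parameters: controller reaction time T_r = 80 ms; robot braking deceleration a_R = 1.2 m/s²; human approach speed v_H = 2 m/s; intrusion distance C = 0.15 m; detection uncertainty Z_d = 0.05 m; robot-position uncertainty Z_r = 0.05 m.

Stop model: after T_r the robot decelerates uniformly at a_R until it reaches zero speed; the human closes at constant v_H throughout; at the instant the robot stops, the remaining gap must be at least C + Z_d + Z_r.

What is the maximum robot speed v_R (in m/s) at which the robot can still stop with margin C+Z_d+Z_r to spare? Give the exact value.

v_R_max = 3/20 m/s = 0.1500 m/s

at the boundary: (5/12)·v² + (131/75)·v + (-2171/8000) = 0
  disc = (131/75)² − 4·(5/12)·(-2171/8000) = 1261129/360000 ; √disc = 1123/600
  v_R = (−(131/75) + 1123/600) / (2·(5/12)) = 3/20 m/s
check:
braking lasts T_s = (3/20)/(6/5) = 0.1250 s
robot in T_r: 0.1500·0.0800 = 0.0120 m
robot covers 0.1500·0.1250 − ½·1.2000·0.1250² = 0.0094 m while stopping
human closes 2.0000·0.2050 = 0.4100 m
margins: 0.1500+0.0500+0.0500 = 0.2500 m
sum ≈ 0.0120+0.0094+0.4100+0.2500 ≈ 0.6814 m = S ✓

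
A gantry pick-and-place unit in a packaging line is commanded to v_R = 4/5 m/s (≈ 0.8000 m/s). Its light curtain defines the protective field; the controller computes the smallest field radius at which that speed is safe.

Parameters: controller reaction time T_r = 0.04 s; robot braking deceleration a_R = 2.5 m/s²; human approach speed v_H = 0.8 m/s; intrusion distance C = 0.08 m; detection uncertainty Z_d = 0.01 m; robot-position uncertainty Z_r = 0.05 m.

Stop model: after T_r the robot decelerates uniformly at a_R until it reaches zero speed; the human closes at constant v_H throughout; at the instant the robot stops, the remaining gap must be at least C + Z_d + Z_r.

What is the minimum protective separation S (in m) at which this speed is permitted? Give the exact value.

stop time T_s = (4/5)/(5/2) = 0.3200 s
robot covers v_R·T_r = 0.8000·0.0400 = 0.0320 m before braking
braking distance = 0.8000²/(2·2.5000) = 0.1280 m
person approaches 0.8000·(0.0400+0.3200) = 0.2880 m
C+Z_d+Z_r = 0.0800+0.0100+0.0500 = 0.1400 m
S_min ≈ 0.0320+0.1280+0.2880+0.1400  ⇒  S_min = 147/250 m

S_min = 147/250 m = 0.5880 m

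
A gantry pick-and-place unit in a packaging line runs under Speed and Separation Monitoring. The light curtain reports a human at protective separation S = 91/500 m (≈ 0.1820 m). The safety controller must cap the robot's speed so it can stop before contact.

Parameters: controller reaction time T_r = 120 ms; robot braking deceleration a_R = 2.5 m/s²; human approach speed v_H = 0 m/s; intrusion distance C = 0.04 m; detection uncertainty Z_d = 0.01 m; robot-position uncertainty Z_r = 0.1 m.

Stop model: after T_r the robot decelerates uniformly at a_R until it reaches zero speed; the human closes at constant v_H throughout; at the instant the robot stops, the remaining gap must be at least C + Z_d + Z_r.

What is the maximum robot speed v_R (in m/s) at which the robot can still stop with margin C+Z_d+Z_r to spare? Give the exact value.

at the boundary: (1/5)·v² + (3/25)·v + (-4/125) = 0
  disc = (3/25)² − 4·(1/5)·(-4/125) = 1/25 ; √disc = 1/5
  v_R = (−(3/25) + 1/5) / (2·(1/5)) = 1/5 m/s
check:
braking lasts T_s = (1/5)/(5/2) = 0.0800 s
reaction-phase robot travel = 0.2000·0.1200 = 0.0240 m
robot covers 0.2000·0.0800 − ½·2.5000·0.0800² = 0.0080 m while stopping
human closes 0.0000·0.2000 = 0.0000 m
residual clearance needed = 0.0400+0.0100+0.1000 = 0.1500 m
sum ≈ 0.0240+0.0080+0.0000+0.1500 ≈ 0.1820 m = S ✓

v_R_max = 1/5 m/s = 0.2000 m/s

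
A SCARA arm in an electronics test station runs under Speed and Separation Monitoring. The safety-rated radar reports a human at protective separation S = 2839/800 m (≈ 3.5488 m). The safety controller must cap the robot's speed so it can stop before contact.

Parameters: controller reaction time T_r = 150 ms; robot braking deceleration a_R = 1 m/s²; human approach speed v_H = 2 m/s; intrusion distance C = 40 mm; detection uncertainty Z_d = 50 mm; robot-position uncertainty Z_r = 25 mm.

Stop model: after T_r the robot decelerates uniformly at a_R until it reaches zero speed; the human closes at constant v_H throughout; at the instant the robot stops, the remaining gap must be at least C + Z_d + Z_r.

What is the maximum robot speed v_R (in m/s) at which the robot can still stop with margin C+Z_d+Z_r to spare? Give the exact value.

v_R_max = 23/20 m/s = 1.1500 m/s

quadratic (1/2)·v² + (43/20)·v + (-2507/800) = 0
  disc = (43/20)² − 4·(1/2)·(-2507/800) = 1089/100 ; √disc = 33/10
  v_R = (−(43/20) + 33/10) / (2·(1/2)) = 23/20 m/s
check:
T_s = v_R/a_R = (23/20)/1 = 1.1500 s
robot in T_r: 1.1500·0.1500 = 0.1725 m
robot under decel: 1.1500²/(2·1.0000) = 0.6613 m
human closes 2.0000·1.3000 = 2.6000 m
margins: 0.0400+0.0500+0.0250 = 0.1150 m
sum ≈ 0.1725+0.6613+2.6000+0.1150 ≈ 3.5488 m = S ✓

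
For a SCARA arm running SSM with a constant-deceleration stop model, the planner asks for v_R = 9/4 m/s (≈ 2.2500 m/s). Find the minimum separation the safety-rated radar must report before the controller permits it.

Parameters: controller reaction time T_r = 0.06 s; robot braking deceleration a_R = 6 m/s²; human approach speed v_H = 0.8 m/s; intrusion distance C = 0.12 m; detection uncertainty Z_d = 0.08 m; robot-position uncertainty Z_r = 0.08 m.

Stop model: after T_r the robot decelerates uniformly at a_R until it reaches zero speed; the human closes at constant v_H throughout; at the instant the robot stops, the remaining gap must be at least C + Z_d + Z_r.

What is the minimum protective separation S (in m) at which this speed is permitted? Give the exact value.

S_min = 9479/8000 m = 1.1849 m

T_s = v_R/a_R = (9/4)/6 = 0.3750 s
robot covers v_R·T_r = 2.2500·0.0600 = 0.1350 m before braking
robot covers 2.2500·0.3750 − ½·6.0000·0.3750² = 0.4219 m while stopping
person approaches 0.8000·(0.0600+0.3750) = 0.3480 m
margins: 0.1200+0.0800+0.0800 = 0.2800 m
S_min ≈ 0.1350+0.4219+0.3480+0.2800  ⇒  S_min = 9479/8000 m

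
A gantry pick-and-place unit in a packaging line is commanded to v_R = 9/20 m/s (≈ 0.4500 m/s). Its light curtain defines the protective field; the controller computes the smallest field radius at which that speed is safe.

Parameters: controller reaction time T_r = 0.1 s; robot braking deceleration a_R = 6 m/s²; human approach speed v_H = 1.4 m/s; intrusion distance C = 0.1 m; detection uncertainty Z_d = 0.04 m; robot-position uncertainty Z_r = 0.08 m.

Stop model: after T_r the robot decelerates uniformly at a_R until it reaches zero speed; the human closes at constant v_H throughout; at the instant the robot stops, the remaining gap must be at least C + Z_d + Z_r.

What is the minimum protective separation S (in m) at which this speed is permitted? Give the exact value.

braking lasts T_s = (9/20)/6 = 0.0750 s
reaction-phase robot travel = 0.4500·0.1000 = 0.0450 m
robot under decel: 0.4500²/(2·6.0000) = 0.0169 m
human over T_r+T_s: 1.4000·(0.1000+0.0750) = 0.2450 m
C+Z_d+Z_r = 0.1000+0.0400+0.0800 = 0.2200 m
S_min ≈ 0.0450+0.0169+0.2450+0.2200  ⇒  S_min = 843/1600 m

S_min = 843/1600 m = 0.5269 m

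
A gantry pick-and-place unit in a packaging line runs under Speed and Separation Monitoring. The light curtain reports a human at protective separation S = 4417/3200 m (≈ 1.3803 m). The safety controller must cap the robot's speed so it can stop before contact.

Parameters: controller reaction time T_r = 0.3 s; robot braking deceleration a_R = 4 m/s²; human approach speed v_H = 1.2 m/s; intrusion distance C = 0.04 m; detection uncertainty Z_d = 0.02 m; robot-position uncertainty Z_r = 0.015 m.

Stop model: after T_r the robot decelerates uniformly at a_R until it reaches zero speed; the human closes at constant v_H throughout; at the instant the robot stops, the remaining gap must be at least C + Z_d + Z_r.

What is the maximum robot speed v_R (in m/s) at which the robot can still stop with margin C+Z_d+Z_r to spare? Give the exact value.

at the boundary: (1/8)·v² + (3/5)·v + (-121/128) = 0
  disc = (3/5)² − 4·(1/8)·(-121/128) = 5329/6400 ; √disc = 73/80
  v_R = (−(3/5) + 73/80) / (2·(1/8)) = 5/4 m/s
check:
stop time T_s = (5/4)/4 = 0.3125 s
robot covers v_R·T_r = 1.2500·0.3000 = 0.3750 m before braking
robot covers 1.2500·0.3125 − ½·4.0000·0.3125² = 0.1953 m while stopping
person approaches 1.2000·(0.3000+0.3125) = 0.7350 m
C+Z_d+Z_r = 0.0400+0.0200+0.0150 = 0.0750 m
sum ≈ 0.3750+0.1953+0.7350+0.0750 ≈ 1.3803 m = S ✓

v_R_max = 5/4 m/s = 1.2500 m/s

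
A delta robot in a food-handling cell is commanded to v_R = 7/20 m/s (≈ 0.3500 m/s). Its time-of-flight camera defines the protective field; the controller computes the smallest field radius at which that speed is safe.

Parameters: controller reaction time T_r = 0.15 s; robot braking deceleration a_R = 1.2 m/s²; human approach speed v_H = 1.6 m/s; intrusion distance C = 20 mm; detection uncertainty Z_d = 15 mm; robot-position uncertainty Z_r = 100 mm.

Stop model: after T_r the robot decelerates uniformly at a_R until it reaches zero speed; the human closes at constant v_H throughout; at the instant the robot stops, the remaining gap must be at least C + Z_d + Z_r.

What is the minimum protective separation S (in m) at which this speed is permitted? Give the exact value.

S_min = 4537/4800 m = 0.9452 m

stop time T_s = (7/20)/(6/5) = 0.2917 s
reaction-phase robot travel = 0.3500·0.1500 = 0.0525 m
robot covers 0.3500·0.2917 − ½·1.2000·0.2917² = 0.0510 m while stopping
human closes 1.6000·0.4417 = 0.7067 m
residual clearance needed = 0.0200+0.0150+0.1000 = 0.1350 m
S_min ≈ 0.0525+0.0510+0.7067+0.1350  ⇒  S_min = 4537/4800 m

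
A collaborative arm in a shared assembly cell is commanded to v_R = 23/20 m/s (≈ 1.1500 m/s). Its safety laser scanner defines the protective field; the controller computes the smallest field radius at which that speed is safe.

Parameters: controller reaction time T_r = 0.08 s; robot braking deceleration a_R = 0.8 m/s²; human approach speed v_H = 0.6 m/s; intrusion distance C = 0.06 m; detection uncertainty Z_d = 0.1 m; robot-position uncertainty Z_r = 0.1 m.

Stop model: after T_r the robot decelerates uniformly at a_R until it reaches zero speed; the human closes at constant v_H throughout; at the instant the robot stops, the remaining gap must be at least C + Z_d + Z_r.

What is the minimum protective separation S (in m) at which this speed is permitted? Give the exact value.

S_min = 1337/640 m = 2.0891 m

stop time T_s = (23/20)/(4/5) = 1.4375 s
robot in T_r: 1.1500·0.0800 = 0.0920 m
braking distance = 1.1500²/(2·0.8000) = 0.8266 m
human closes 0.6000·1.5175 = 0.9105 m
residual clearance needed = 0.0600+0.1000+0.1000 = 0.2600 m
S_min ≈ 0.0920+0.8266+0.9105+0.2600  ⇒  S_min = 1337/640 m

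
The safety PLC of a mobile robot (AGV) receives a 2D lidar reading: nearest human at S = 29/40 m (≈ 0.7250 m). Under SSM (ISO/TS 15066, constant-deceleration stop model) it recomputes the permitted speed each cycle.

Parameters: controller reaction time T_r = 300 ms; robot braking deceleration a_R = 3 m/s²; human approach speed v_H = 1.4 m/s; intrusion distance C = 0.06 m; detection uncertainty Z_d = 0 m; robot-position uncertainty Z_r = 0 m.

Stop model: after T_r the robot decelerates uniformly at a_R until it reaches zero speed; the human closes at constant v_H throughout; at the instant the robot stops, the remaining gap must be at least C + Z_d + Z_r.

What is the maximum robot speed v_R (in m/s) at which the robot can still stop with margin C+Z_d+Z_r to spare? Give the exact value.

v_R_max = 3/10 m/s = 0.3000 m/s

at the boundary: (1/6)·v² + (23/30)·v + (-49/200) = 0
  disc = (23/30)² − 4·(1/6)·(-49/200) = 169/225 ; √disc = 13/15
  v_R = (−(23/30) + 13/15) / (2·(1/6)) = 3/10 m/s
check:
braking lasts T_s = (3/10)/3 = 0.1000 s
reaction-phase robot travel = 0.3000·0.3000 = 0.0900 m
robot covers 0.3000·0.1000 − ½·3.0000·0.1000² = 0.0150 m while stopping
person approaches 1.4000·(0.3000+0.1000) = 0.5600 m
margins: 0.0600+0.0000+0.0000 = 0.0600 m
sum ≈ 0.0900+0.0150+0.5600+0.0600 ≈ 0.7250 m = S ✓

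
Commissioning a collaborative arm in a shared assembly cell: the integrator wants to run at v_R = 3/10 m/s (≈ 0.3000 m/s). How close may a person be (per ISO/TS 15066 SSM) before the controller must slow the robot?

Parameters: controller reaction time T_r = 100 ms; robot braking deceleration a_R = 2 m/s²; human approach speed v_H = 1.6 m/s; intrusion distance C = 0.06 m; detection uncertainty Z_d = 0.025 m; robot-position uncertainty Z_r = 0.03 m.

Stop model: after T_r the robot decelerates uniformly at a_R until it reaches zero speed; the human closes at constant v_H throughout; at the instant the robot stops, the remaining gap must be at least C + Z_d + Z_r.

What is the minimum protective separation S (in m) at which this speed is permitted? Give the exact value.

S_min = 227/400 m = 0.5675 m

stop time T_s = (3/10)/2 = 0.1500 s
robot in T_r: 0.3000·0.1000 = 0.0300 m
robot under decel: 0.3000²/(2·2.0000) = 0.0225 m
human closes 1.6000·0.2500 = 0.4000 m
residual clearance needed = 0.0600+0.0250+0.0300 = 0.1150 m
S_min ≈ 0.0300+0.0225+0.4000+0.1150  ⇒  S_min = 227/400 m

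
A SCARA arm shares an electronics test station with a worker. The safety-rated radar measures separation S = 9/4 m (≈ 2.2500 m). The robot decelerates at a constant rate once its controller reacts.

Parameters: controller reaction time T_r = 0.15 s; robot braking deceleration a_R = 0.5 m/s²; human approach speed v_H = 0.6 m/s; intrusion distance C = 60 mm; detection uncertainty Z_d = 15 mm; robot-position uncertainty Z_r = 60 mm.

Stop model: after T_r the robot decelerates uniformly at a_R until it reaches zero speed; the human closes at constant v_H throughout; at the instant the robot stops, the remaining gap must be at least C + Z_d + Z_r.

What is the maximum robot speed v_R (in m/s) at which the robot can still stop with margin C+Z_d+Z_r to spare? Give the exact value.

at the boundary: (1)·v² + (27/20)·v + (-81/40) = 0
  disc = (27/20)² − 4·(1)·(-81/40) = 3969/400 ; √disc = 63/20
  v_R = (−(27/20) + 63/20) / (2·(1)) = 9/10 m/s
check:
stop time T_s = (9/10)/(1/2) = 1.8000 s
reaction-phase robot travel = 0.9000·0.1500 = 0.1350 m
braking distance = 0.9000²/(2·0.5000) = 0.8100 m
human closes 0.6000·1.9500 = 1.1700 m
C+Z_d+Z_r = 0.0600+0.0150+0.0600 = 0.1350 m
sum ≈ 0.1350+0.8100+1.1700+0.1350 ≈ 2.2500 m = S ✓

v_R_max = 9/10 m/s = 0.9000 m/s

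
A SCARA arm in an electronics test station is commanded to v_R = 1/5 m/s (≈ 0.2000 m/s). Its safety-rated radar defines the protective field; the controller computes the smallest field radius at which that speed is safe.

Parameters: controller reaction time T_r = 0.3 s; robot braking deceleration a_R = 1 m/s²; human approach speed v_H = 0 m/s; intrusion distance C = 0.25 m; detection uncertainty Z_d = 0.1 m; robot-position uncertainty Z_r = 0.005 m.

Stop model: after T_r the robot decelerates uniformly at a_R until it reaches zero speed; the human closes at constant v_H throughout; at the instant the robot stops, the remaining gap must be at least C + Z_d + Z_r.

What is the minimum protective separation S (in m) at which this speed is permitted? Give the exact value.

S_min = 87/200 m = 0.4350 m

T_s = v_R/a_R = (1/5)/1 = 0.2000 s
reaction-phase robot travel = 0.2000·0.3000 = 0.0600 m
robot covers 0.2000·0.2000 − ½·1.0000·0.2000² = 0.0200 m while stopping
human closes 0.0000·0.5000 = 0.0000 m
C+Z_d+Z_r = 0.2500+0.1000+0.0050 = 0.3550 m
S_min ≈ 0.0600+0.0200+0.0000+0.3550  ⇒  S_min = 87/200 m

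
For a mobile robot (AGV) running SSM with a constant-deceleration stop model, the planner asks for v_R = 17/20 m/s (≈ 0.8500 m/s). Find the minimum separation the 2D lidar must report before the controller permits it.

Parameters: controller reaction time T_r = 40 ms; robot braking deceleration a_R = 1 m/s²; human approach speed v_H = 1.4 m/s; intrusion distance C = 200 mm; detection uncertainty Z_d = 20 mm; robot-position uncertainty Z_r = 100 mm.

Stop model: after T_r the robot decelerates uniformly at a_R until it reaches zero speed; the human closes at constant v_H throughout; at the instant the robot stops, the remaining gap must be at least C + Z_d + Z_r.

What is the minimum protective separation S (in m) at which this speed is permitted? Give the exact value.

S_min = 1569/800 m = 1.9612 m

T_s = v_R/a_R = (17/20)/1 = 0.8500 s
reaction-phase robot travel = 0.8500·0.0400 = 0.0340 m
robot covers 0.8500·0.8500 − ½·1.0000·0.8500² = 0.3613 m while stopping
human closes 1.4000·0.8900 = 1.2460 m
margins: 0.2000+0.0200+0.1000 = 0.3200 m
S_min ≈ 0.0340+0.3613+1.2460+0.3200  ⇒  S_min = 1569/800 m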